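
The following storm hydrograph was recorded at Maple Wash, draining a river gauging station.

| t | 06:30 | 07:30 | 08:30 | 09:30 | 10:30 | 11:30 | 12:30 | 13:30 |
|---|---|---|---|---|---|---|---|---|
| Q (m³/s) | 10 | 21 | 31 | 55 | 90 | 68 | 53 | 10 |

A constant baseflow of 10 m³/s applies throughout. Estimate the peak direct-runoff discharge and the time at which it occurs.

Q_p = 80.0 m³/s at t = 10:30

Subtracting baseflow gives direct-runoff ordinates: 0.0, 11.0, 21.0, 45.0, 80.0, 58.0, 43.0, 0.0 m³/s.
The maximum is 80.0 m³/s, occurring at the reading for t = 10:30.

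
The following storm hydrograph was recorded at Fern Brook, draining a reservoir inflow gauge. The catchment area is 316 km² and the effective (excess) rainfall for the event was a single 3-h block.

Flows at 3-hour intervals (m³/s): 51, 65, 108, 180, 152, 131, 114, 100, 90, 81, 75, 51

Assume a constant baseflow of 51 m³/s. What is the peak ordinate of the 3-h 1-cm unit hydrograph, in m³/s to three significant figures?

Direct runoff: 0.0, 14.0, 57.0, 129.0, 101.0, 80.0, 63.0, 49.0, 39.0, 30.0, 24.0, 0.0 m³/s; ΣQ_DR = 586.0 m³/s, peak = 129.0 m³/s.
Runoff depth d = ΣQ_DR·Δt / A = 586.0 × 10800 / (316 km²) = 20.03 mm.
The 1-cm UH is the DRH scaled by (10 mm)/d, so U_p = 129.0 × 10/20.03 = 64.4 m³/s.

U_p ≈ 64.4 m³/s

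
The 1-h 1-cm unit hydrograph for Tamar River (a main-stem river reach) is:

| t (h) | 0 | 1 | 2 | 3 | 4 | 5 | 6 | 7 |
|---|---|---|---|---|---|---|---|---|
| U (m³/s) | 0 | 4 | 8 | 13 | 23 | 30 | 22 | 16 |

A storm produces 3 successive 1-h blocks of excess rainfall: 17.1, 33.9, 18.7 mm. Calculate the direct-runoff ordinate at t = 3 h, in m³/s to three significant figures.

By discrete convolution, Q_j = Σ (P_i / 10 mm) · U_{j−i}.
At t = 3 h (j=3): Q = (17.1/10)·13 + (33.9/10)·8 + (18.7/10)·4 = 56.8 m³/s.

Q ≈ 56.8 m³/s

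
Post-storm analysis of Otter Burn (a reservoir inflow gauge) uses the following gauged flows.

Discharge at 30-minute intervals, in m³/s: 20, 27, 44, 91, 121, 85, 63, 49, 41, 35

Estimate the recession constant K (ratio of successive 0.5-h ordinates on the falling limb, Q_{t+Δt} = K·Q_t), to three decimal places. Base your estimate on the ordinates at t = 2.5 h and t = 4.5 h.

K ≈ 0.801

Using the recession-limb readings at t = 2.5 h and t = 4.5 h: Q falls from 85 to 35 m³/s over 4 intervals.
K = (Q₂/Q₁)^(1/4) = (35/85)^(1/4) = 0.801.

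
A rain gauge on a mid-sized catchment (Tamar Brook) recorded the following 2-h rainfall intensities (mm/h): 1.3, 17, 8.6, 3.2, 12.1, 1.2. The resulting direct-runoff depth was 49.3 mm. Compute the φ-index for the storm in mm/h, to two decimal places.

φ ≈ 4.35 mm/h

Only the 3 blocks with intensity above φ contribute runoff: 17, 8.6, 12.1 mm/h.
Σ(I−φ)·Δt = d  ⇒  (17+8.6+12.1 − 3φ)·2 = 49.3
φ = (37.70 − 49.3/2) / 3 = 4.35 mm/h.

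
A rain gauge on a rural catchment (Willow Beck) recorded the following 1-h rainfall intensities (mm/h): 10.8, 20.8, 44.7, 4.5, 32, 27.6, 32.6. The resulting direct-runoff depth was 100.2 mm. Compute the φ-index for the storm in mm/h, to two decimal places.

φ ≈ 11.50 mm/h

Only the 5 blocks with intensity above φ contribute runoff: 20.8, 44.7, 32, 27.6, 32.6 mm/h.
Σ(I−φ)·Δt = d  ⇒  (20.8+44.7+32+27.6+32.6 − 5φ)·1 = 100.2
φ = (157.7 − 100.2/1) / 5 = 11.50 mm/h.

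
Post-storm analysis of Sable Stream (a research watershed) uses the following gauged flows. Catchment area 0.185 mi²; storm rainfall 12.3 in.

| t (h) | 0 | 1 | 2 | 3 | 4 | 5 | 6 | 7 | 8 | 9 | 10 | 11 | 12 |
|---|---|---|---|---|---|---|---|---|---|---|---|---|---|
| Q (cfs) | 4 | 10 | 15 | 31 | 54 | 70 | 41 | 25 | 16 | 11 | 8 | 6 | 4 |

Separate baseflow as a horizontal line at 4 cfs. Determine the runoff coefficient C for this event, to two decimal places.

C ≈ 0.17

ΣQ_DR = 243.0 cfs; V = ΣQ_DR·Δt = 8.748 × 10^5 ft³.
Runoff depth d = V / A = 2.035 in.
C = d / P = 2.035 / 12.3 = 0.17.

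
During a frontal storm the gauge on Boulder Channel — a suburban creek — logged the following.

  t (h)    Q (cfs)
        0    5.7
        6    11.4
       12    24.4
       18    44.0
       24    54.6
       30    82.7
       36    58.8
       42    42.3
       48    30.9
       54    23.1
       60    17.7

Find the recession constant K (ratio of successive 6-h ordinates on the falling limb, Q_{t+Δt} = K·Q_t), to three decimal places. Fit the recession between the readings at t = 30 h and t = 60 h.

K ≈ 0.735

Using the recession-limb readings at t = 30 h and t = 60 h: Q falls from 82.7 to 17.7 cfs over 5 intervals.
K = (Q₂/Q₁)^(1/5) = (17.7/82.7)^(1/5) = 0.735.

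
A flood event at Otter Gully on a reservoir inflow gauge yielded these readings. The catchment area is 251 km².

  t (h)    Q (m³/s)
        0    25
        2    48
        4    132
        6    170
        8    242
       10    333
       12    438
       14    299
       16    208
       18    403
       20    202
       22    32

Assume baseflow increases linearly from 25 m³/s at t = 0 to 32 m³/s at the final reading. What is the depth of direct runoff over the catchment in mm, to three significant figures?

d ≈ 62.8 mm

Direct runoff: 0.00, 22.36, 105.73, 143.09, 214.45, 304.82, 409.18, 269.55, 177.91, 372.27, 170.64, 0.00 m³/s; ΣQ_DR = 2190 m³/s.
V = ΣQ_DR · Δt = 2190 × 7200 s = 1.577 × 10^7 m³.
Over A = 251 km², depth = V / A = 62.8 mm.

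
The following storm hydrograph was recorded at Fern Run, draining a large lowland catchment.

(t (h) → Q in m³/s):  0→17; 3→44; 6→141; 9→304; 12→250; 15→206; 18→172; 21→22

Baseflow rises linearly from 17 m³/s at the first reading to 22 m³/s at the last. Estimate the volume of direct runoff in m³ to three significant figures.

Direct-runoff ordinates (Q − Q_b): 0.00, 26.29, 122.57, 284.86, 230.14, 185.43, 150.71, 0.00 m³/s.
ΣQ_DR = 1000 m³/s.
With Δt = 3 h = 10800 s, V = ΣQ_DR · Δt = 1000 × 10800 = 1.08 × 10^7 m³.

V ≈ 1.08 × 10^7 m³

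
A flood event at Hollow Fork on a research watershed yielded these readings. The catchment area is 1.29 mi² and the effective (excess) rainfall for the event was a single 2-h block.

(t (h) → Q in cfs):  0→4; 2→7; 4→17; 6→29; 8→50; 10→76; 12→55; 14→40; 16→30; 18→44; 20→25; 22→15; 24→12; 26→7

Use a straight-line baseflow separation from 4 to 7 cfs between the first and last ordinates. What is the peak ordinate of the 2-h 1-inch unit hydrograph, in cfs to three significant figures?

U_p ≈ 88.3 cfs

Direct runoff: 0.00, 2.77, 12.54, 24.31, 45.08, 70.85, 49.62, 34.38, 24.15, 37.92, 18.69, 8.46, 5.23, 0.00 cfs; ΣQ_DR = 334.0 cfs, peak = 70.85 cfs.
Runoff depth d = ΣQ_DR·Δt / A = 334.0 × 7200 / (1.29 mi²) = 0.8024 in.
The 1-inch UH is the DRH scaled by (1 in)/d, so U_p = 70.85 × 1/0.8024 = 88.3 cfs.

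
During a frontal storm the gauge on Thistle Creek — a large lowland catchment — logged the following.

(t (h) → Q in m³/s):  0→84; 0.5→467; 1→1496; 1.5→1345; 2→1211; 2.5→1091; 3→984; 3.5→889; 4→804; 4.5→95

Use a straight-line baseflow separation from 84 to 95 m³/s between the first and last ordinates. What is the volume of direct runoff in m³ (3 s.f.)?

V ≈ 1.36 × 10^7 m³

Direct-runoff ordinates (Q − Q_b): 0.00, 381.78, 1409.56, 1257.33, 1122.11, 1000.89, 892.67, 796.44, 710.22, 0.00 m³/s.
ΣQ_DR = 7571 m³/s.
With Δt = 0.5 h = 1800 s, V = ΣQ_DR · Δt = 7571 × 1800 = 1.36 × 10^7 m³.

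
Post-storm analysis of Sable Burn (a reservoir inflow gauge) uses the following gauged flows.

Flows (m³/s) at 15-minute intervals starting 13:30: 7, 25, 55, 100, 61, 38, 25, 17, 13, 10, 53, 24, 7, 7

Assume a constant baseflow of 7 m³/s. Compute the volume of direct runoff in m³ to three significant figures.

Direct-runoff ordinates (Q − Q_b): 0.0, 18.0, 48.0, 93.0, 54.0, 31.0, 18.0, 10.0, 6.0, 3.0, 46.0, 17.0, 0.0, 0.0 m³/s.
ΣQ_DR = 344.0 m³/s.
With Δt = 0.25 h = 900 s, V = ΣQ_DR · Δt = 344.0 × 900 = 3.10 × 10^5 m³.

V ≈ 3.10 × 10^5 m³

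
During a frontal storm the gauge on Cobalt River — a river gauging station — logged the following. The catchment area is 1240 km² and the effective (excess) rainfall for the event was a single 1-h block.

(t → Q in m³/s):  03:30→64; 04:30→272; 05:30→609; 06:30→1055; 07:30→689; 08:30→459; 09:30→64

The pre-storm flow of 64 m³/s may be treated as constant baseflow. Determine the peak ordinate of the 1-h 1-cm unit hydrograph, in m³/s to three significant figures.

Direct runoff: 0.0, 208.0, 545.0, 991.0, 625.0, 395.0, 0.0 m³/s; ΣQ_DR = 2764 m³/s, peak = 991.0 m³/s.
Runoff depth d = ΣQ_DR·Δt / A = 2764 × 3600 / (1240 km²) = 8.025 mm.
The 1-cm UH is the DRH scaled by (10 mm)/d, so U_p = 991.0 × 10/8.025 = 1230 m³/s.

U_p ≈ 1230 m³/s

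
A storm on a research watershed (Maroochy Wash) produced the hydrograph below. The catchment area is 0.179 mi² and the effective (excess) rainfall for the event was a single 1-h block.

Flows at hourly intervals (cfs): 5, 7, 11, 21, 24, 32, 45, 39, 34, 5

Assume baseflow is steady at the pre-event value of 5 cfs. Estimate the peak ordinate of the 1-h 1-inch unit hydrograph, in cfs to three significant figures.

U_p ≈ 26.7 cfs

Direct runoff: 0.0, 2.0, 6.0, 16.0, 19.0, 27.0, 40.0, 34.0, 29.0, 0.0 cfs; ΣQ_DR = 173.0 cfs, peak = 40.0 cfs.
Runoff depth d = ΣQ_DR·Δt / A = 173.0 × 3600 / (0.179 mi²) = 1.498 in.
The 1-inch UH is the DRH scaled by (1 in)/d, so U_p = 40.0 × 1/1.498 = 26.7 cfs.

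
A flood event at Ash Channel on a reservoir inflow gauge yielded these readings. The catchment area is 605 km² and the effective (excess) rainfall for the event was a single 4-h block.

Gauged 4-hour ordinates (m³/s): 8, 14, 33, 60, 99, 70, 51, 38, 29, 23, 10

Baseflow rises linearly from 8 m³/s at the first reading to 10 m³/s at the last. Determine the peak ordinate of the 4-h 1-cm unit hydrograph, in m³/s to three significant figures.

U_p ≈ 113 m³/s

Direct runoff: 0.00, 5.80, 24.60, 51.40, 90.20, 61.00, 41.80, 28.60, 19.40, 13.20, 0.00 m³/s; ΣQ_DR = 336.0 m³/s, peak = 90.20 m³/s.
Runoff depth d = ΣQ_DR·Δt / A = 336.0 × 14400 / (605 km²) = 7.997 mm.
The 1-cm UH is the DRH scaled by (10 mm)/d, so U_p = 90.20 × 10/7.997 = 113 m³/s.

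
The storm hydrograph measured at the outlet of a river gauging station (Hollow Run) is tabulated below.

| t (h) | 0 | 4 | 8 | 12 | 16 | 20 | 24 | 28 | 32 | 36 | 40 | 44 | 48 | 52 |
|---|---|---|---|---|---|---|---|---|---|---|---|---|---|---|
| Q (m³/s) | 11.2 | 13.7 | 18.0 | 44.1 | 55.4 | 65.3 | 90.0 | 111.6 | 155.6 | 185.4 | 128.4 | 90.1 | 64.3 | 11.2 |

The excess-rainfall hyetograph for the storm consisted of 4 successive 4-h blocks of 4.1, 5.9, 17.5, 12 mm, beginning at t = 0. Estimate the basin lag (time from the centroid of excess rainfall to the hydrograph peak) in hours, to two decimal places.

Centroid of excess rainfall: t_c = Σ P_i·t̄_i / ΣP_i = 9.7873 h (block centres at 2, 6, 10, 14 h).
Hydrograph peak occurs at t = 36 h, so basin lag t_L = 36 − 9.7873 = 26.21 h.

t_L ≈ 26.21 h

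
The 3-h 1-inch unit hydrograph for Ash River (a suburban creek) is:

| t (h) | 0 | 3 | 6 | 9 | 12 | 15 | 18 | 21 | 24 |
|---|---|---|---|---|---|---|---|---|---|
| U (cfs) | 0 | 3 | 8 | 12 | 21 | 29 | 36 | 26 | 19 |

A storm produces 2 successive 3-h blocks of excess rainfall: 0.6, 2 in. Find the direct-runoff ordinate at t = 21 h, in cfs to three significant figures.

Q ≈ 87.6 cfs

By discrete convolution, Q_j = Σ (P_i / 1 in) · U_{j−i}.
At t = 21 h (j=7): Q = (0.6/1)·26 + (2/1)·36 = 87.6 cfs.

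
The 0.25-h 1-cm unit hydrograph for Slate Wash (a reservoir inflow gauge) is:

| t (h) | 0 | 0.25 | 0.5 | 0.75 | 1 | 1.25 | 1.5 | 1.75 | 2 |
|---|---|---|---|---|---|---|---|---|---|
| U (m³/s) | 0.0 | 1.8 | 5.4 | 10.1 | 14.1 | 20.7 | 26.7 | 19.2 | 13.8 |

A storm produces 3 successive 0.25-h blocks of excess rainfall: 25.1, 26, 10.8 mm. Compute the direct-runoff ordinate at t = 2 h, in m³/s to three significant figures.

By discrete convolution, Q_j = Σ (P_i / 10 mm) · U_{j−i}.
At t = 2 h (j=8): Q = (25.1/10)·13.8 + (26/10)·19.2 + (10.8/10)·26.7 = 113 m³/s.

Q ≈ 113 m³/s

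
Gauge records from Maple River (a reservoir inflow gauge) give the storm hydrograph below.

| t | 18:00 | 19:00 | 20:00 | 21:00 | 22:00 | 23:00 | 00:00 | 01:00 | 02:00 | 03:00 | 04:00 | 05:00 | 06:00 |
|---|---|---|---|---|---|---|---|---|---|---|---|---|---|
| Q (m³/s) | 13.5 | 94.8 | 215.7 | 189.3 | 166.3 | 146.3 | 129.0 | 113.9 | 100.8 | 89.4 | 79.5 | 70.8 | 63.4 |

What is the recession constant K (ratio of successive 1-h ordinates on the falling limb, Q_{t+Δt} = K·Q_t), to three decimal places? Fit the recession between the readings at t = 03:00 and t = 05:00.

K ≈ 0.890

Using the recession-limb readings at t = 03:00 and t = 05:00: Q falls from 89.4 to 70.8 m³/s over 2 intervals.
K = (Q₂/Q₁)^(1/2) = (70.8/89.4)^(1/2) = 0.890.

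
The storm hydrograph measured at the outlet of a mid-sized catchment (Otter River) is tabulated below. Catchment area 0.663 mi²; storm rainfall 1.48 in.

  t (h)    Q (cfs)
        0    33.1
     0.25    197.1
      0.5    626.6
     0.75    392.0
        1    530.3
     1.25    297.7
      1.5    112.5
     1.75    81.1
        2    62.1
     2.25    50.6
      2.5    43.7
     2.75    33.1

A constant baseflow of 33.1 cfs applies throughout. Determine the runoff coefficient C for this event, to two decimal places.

C ≈ 0.81

ΣQ_DR = 2063 cfs; V = ΣQ_DR·Δt = 1.856 × 10^6 ft³.
Runoff depth d = V / A = 1.205 in.
C = d / P = 1.205 / 1.48 = 0.81.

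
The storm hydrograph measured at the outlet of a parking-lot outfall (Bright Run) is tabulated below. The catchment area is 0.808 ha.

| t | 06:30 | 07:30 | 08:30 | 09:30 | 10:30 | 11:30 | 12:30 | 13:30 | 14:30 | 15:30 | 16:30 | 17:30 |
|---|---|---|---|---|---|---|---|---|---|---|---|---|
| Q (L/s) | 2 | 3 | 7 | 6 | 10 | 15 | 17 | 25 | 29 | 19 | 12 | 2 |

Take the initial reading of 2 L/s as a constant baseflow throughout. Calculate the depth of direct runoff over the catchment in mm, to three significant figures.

Direct runoff: 0.0, 1.0, 5.0, 4.0, 8.0, 13.0, 15.0, 23.0, 27.0, 17.0, 10.0, 0.0 L/s; ΣQ_DR = 123.0 L/s.
V = ΣQ_DR · Δt = 123.0 × 3600 s = 4.428 × 10^5 L.
Over A = 0.808 ha, depth = V / A = 54.8 mm.

d ≈ 54.8 mm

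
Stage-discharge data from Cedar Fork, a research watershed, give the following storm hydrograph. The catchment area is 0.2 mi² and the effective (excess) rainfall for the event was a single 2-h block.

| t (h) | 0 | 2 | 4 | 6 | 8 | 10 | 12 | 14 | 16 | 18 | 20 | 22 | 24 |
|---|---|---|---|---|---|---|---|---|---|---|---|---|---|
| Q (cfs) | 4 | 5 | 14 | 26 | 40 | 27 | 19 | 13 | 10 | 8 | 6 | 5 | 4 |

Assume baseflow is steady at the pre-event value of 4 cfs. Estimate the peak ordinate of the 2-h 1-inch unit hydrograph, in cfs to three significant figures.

Direct runoff: 0.0, 1.0, 10.0, 22.0, 36.0, 23.0, 15.0, 9.0, 6.0, 4.0, 2.0, 1.0, 0.0 cfs; ΣQ_DR = 129.0 cfs, peak = 36.0 cfs.
Runoff depth d = ΣQ_DR·Δt / A = 129.0 × 7200 / (0.2 mi²) = 1.999 in.
The 1-inch UH is the DRH scaled by (1 in)/d, so U_p = 36.0 × 1/1.999 = 18.0 cfs.

U_p ≈ 18.0 cfs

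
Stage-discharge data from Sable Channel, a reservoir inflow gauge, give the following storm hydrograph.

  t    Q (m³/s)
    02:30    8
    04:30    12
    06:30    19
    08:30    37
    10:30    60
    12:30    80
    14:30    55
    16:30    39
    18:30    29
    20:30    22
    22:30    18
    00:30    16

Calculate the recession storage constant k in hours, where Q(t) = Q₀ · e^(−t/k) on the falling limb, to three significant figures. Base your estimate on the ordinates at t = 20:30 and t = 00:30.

On the falling limb, Q drops from 22 to 16 m³/s between t = 20:30 and t = 00:30 (Δt = 4 h).
k = −Δt / ln(Q₂/Q₁) = −4 / ln(16/22) = 12.6 h.

k ≈ 12.6 h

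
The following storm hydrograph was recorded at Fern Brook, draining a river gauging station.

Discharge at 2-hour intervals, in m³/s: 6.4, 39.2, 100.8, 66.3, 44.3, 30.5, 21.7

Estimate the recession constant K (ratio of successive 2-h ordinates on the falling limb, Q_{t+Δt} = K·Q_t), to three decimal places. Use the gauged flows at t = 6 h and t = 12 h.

Using the recession-limb readings at t = 6 h and t = 12 h: Q falls from 66.3 to 21.7 m³/s over 3 intervals.
K = (Q₂/Q₁)^(1/3) = (21.7/66.3)^(1/3) = 0.689.

K ≈ 0.689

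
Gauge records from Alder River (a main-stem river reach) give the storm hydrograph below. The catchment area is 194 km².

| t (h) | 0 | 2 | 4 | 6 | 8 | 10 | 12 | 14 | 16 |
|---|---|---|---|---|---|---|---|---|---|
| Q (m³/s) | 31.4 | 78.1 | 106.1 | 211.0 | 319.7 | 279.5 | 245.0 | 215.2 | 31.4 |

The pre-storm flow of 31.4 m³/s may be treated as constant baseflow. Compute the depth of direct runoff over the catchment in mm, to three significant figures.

d ≈ 45.8 mm

Direct runoff: 0.0, 46.7, 74.7, 179.6, 288.3, 248.1, 213.6, 183.8, 0.0 m³/s; ΣQ_DR = 1235 m³/s.
V = ΣQ_DR · Δt = 1235 × 7200 s = 8.891 × 10^6 m³.
Over A = 194 km², depth = V / A = 45.8 mm.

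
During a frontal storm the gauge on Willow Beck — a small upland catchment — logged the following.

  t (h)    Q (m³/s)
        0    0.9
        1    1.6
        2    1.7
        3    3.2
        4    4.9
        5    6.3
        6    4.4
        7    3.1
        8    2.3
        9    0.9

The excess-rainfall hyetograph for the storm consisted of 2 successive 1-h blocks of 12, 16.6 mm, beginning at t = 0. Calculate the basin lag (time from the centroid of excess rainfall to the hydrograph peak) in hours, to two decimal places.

t_L ≈ 3.92 h

Centroid of excess rainfall: t_c = Σ P_i·t̄_i / ΣP_i = 1.0804 h (block centres at 0.5, 1.5 h).
Hydrograph peak occurs at t = 5 h, so basin lag t_L = 5 − 1.0804 = 3.92 h.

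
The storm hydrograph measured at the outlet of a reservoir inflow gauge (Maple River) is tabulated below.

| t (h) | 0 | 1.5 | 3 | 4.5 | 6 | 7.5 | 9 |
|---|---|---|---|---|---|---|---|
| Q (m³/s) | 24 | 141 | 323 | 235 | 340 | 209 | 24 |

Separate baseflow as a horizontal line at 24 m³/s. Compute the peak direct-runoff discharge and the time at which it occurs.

Q_p = 316.0 m³/s at t = 6 h

Subtracting baseflow gives direct-runoff ordinates: 0.0, 117.0, 299.0, 211.0, 316.0, 185.0, 0.0 m³/s.
The maximum is 316.0 m³/s, occurring at the reading for t = 6 h.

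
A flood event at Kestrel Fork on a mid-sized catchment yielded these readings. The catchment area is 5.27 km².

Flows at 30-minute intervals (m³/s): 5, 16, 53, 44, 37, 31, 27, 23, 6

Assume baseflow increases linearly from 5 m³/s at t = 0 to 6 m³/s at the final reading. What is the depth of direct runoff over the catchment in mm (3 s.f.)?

Direct runoff: 0.00, 10.88, 47.75, 38.62, 31.50, 25.38, 21.25, 17.12, 0.00 m³/s; ΣQ_DR = 192.5 m³/s.
V = ΣQ_DR · Δt = 192.5 × 1800 s = 3.465 × 10^5 m³.
Over A = 5.27 km², depth = V / A = 65.7 mm.

d ≈ 65.7 mm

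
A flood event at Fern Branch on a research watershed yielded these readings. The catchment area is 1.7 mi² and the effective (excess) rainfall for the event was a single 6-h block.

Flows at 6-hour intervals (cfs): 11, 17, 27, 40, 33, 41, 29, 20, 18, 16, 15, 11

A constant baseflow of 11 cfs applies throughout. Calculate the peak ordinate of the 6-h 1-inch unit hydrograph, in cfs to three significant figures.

Direct runoff: 0.0, 6.0, 16.0, 29.0, 22.0, 30.0, 18.0, 9.0, 7.0, 5.0, 4.0, 0.0 cfs; ΣQ_DR = 146.0 cfs, peak = 30.0 cfs.
Runoff depth d = ΣQ_DR·Δt / A = 146.0 × 21600 / (1.7 mi²) = 0.7985 in.
The 1-inch UH is the DRH scaled by (1 in)/d, so U_p = 30.0 × 1/0.7985 = 37.6 cfs.

U_p ≈ 37.6 cfs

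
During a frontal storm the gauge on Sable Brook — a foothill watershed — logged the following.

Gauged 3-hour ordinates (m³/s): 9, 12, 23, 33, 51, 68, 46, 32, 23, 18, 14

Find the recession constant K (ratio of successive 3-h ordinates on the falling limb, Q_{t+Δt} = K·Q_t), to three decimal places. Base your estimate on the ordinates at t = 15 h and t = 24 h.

K ≈ 0.697

Using the recession-limb readings at t = 15 h and t = 24 h: Q falls from 68 to 23 m³/s over 3 intervals.
K = (Q₂/Q₁)^(1/3) = (23/68)^(1/3) = 0.697.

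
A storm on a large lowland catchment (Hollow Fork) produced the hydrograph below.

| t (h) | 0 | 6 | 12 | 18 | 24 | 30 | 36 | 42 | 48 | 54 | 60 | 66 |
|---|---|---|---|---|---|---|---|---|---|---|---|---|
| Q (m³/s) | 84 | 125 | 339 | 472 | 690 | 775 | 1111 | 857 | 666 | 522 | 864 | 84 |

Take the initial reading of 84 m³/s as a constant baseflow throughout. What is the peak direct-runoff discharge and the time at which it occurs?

Subtracting baseflow gives direct-runoff ordinates: 0.0, 41.0, 255.0, 388.0, 606.0, 691.0, 1027.0, 773.0, 582.0, 438.0, 780.0, 0.0 m³/s.
The maximum is 1027.0 m³/s, occurring at the reading for t = 36 h.

Q_p = 1027.0 m³/s at t = 36 h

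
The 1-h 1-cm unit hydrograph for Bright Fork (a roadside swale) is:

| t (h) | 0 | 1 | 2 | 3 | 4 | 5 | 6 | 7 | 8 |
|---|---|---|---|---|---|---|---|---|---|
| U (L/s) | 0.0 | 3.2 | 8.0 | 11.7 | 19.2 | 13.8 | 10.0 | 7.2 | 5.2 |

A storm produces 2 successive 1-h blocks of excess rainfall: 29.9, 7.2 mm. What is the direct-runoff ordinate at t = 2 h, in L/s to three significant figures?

By discrete convolution, Q_j = Σ (P_i / 10 mm) · U_{j−i}.
At t = 2 h (j=2): Q = (29.9/10)·8.0 + (7.2/10)·3.2 = 26.2 L/s.

Q ≈ 26.2 L/s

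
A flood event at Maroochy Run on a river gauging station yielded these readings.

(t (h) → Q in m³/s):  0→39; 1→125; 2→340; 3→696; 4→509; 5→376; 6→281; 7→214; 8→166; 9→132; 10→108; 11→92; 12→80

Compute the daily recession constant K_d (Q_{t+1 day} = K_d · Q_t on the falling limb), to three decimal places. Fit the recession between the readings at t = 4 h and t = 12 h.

Between t = 4 h and t = 12 h the flow falls from 509 to 80 m³/s over 8×1 h = 8 h.
Per-interval ratio K = (80/509)^(1/8) = 0.7935; K_d = K^(24/1) = 0.004.

K_d ≈ 0.004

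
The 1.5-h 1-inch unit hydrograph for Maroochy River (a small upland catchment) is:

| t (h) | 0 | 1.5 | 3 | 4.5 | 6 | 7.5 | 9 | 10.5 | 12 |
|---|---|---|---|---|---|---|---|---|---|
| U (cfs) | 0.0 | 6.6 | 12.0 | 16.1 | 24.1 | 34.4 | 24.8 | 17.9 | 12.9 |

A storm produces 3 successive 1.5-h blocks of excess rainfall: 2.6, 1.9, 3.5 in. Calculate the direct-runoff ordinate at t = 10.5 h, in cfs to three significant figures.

By discrete convolution, Q_j = Σ (P_i / 1 in) · U_{j−i}.
At t = 10.5 h (j=7): Q = (2.6/1)·17.9 + (1.9/1)·24.8 + (3.5/1)·34.4 = 214 cfs.

Q ≈ 214 cfs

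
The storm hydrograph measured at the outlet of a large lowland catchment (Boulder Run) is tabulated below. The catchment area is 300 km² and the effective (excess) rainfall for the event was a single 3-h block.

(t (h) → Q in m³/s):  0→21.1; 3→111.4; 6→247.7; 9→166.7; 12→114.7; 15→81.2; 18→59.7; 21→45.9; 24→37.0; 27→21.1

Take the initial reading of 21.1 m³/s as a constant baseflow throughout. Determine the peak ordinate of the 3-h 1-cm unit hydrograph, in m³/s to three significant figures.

Direct runoff: 0.0, 90.3, 226.6, 145.6, 93.6, 60.1, 38.6, 24.8, 15.9, 0.0 m³/s; ΣQ_DR = 695.5 m³/s, peak = 226.6 m³/s.
Runoff depth d = ΣQ_DR·Δt / A = 695.5 × 10800 / (300 km²) = 25.04 mm.
The 1-cm UH is the DRH scaled by (10 mm)/d, so U_p = 226.6 × 10/25.04 = 90.5 m³/s.

U_p ≈ 90.5 m³/s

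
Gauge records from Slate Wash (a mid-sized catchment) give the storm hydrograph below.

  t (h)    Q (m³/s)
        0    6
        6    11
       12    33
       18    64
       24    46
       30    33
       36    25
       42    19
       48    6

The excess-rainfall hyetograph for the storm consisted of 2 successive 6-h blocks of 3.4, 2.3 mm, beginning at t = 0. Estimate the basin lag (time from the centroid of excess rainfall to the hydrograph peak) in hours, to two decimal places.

Centroid of excess rainfall: t_c = Σ P_i·t̄_i / ΣP_i = 5.4211 h (block centres at 3, 9 h).
Hydrograph peak occurs at t = 18 h, so basin lag t_L = 18 − 5.4211 = 12.58 h.

t_L ≈ 12.58 h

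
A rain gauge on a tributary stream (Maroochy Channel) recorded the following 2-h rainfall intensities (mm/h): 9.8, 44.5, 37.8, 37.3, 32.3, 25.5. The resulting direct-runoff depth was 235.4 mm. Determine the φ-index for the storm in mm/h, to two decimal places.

φ ≈ 11.94 mm/h

Only the 5 blocks with intensity above φ contribute runoff: 44.5, 37.8, 37.3, 32.3, 25.5 mm/h.
Σ(I−φ)·Δt = d  ⇒  (44.5+37.8+37.3+32.3+25.5 − 5φ)·2 = 235.4
φ = (177.4 − 235.4/2) / 5 = 11.94 mm/h.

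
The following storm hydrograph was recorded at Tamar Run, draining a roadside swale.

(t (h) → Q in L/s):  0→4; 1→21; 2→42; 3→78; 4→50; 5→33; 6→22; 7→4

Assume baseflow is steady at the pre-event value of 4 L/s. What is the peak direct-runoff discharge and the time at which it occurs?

Q_p = 74.0 L/s at t = 3 h

Subtracting baseflow gives direct-runoff ordinates: 0.0, 17.0, 38.0, 74.0, 46.0, 29.0, 18.0, 0.0 L/s.
The maximum is 74.0 L/s, occurring at the reading for t = 3 h.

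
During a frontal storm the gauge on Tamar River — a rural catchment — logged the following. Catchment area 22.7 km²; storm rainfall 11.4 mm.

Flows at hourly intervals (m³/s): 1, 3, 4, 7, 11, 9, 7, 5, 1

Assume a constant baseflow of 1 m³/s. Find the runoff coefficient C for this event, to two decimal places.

ΣQ_DR = 39.00 m³/s; V = ΣQ_DR·Δt = 1.404 × 10^5 m³.
Runoff depth d = V / A = 6.185 mm.
C = d / P = 6.185 / 11.4 = 0.54.

C ≈ 0.54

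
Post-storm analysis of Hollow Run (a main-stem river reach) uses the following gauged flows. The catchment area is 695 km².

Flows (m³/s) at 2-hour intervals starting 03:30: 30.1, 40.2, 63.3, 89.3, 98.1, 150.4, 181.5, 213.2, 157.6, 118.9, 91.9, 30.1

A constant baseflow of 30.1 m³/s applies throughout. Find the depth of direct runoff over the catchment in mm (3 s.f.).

d ≈ 9.36 mm

Direct runoff: 0.0, 10.1, 33.2, 59.2, 68.0, 120.3, 151.4, 183.1, 127.5, 88.8, 61.8, 0.0 m³/s; ΣQ_DR = 903.4 m³/s.
V = ΣQ_DR · Δt = 903.4 × 7200 s = 6.504 × 10^6 m³.
Over A = 695 km², depth = V / A = 9.36 mm.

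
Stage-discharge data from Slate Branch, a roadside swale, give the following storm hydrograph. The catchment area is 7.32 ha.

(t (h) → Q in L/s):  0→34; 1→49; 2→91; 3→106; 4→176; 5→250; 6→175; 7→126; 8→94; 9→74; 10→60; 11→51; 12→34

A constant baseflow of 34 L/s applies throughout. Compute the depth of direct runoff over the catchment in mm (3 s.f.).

d ≈ 43.2 mm

Direct runoff: 0.0, 15.0, 57.0, 72.0, 142.0, 216.0, 141.0, 92.0, 60.0, 40.0, 26.0, 17.0, 0.0 L/s; ΣQ_DR = 878.0 L/s.
V = ΣQ_DR · Δt = 878.0 × 3600 s = 3.161 × 10^6 L.
Over A = 7.32 ha, depth = V / A = 43.2 mm.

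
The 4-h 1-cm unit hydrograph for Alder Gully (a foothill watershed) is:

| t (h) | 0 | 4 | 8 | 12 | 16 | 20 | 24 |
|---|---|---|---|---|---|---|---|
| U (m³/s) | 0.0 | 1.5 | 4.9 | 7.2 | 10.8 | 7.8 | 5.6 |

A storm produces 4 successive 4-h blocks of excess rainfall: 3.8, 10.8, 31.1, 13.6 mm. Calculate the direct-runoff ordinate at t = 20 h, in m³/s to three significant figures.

Q ≈ 43.7 m³/s

By discrete convolution, Q_j = Σ (P_i / 10 mm) · U_{j−i}.
At t = 20 h (j=5): Q = (3.8/10)·7.8 + (10.8/10)·10.8 + (31.1/10)·7.2 + (13.6/10)·4.9 = 43.7 m³/s.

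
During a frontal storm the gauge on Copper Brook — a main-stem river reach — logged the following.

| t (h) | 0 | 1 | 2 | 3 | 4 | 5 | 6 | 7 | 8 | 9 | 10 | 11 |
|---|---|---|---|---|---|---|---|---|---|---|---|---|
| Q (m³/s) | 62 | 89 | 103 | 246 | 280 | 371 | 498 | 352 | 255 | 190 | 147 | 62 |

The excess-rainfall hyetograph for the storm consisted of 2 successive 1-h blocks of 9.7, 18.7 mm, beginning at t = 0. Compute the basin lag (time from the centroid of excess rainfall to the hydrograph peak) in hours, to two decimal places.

t_L ≈ 4.84 h

Centroid of excess rainfall: t_c = Σ P_i·t̄_i / ΣP_i = 1.1585 h (block centres at 0.5, 1.5 h).
Hydrograph peak occurs at t = 6 h, so basin lag t_L = 6 − 1.1585 = 4.84 h.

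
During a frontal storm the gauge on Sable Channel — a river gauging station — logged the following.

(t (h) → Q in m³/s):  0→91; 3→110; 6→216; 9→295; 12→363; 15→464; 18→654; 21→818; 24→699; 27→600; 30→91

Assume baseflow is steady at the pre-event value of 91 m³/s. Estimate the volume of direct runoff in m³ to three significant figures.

Direct-runoff ordinates (Q − Q_b): 0.0, 19.0, 125.0, 204.0, 272.0, 373.0, 563.0, 727.0, 608.0, 509.0, 0.0 m³/s.
ΣQ_DR = 3400 m³/s.
With Δt = 3 h = 10800 s, V = ΣQ_DR · Δt = 3400 × 10800 = 3.67 × 10^7 m³.

V ≈ 3.67 × 10^7 m³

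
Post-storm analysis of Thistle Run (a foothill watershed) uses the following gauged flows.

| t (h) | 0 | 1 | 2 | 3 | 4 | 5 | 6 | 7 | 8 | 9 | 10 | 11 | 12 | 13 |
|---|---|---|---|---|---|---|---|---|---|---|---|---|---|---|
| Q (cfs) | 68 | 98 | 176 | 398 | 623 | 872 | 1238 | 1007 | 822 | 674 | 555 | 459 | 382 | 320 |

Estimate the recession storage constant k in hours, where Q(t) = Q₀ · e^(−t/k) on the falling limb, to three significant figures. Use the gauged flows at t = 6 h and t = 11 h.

On the falling limb, Q drops from 1238 to 459 cfs between t = 6 h and t = 11 h (Δt = 5 h).
k = −Δt / ln(Q₂/Q₁) = −5 / ln(459/1238) = 5.04 h.

k ≈ 5.04 h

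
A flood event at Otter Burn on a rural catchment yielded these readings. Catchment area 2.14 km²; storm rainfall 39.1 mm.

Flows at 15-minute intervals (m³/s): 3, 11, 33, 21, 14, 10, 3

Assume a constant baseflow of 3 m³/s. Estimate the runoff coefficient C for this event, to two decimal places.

ΣQ_DR = 74.00 m³/s; V = ΣQ_DR·Δt = 66600 m³.
Runoff depth d = V / A = 31.12 mm.
C = d / P = 31.12 / 39.1 = 0.80.

C ≈ 0.80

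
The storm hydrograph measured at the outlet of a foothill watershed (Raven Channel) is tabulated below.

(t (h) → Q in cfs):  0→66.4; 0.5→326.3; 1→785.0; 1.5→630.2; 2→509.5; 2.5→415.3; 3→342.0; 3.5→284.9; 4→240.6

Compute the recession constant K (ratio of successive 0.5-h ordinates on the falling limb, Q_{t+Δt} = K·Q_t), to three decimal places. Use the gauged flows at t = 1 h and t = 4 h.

K ≈ 0.821

Using the recession-limb readings at t = 1 h and t = 4 h: Q falls from 785.0 to 240.6 cfs over 6 intervals.
K = (Q₂/Q₁)^(1/6) = (240.6/785.0)^(1/6) = 0.821.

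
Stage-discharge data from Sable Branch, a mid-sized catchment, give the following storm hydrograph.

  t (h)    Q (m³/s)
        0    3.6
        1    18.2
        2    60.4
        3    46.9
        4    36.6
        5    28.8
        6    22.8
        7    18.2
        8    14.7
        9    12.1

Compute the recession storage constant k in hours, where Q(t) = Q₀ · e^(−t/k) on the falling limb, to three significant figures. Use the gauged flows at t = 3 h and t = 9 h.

On the falling limb, Q drops from 46.9 to 12.1 m³/s between t = 3 h and t = 9 h (Δt = 6 h).
k = −Δt / ln(Q₂/Q₁) = −6 / ln(12.1/46.9) = 4.43 h.

k ≈ 4.43 h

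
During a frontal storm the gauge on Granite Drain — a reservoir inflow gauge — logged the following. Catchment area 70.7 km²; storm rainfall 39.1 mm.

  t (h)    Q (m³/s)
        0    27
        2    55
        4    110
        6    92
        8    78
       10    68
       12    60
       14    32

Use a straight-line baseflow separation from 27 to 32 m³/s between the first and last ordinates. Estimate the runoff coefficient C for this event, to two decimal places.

ΣQ_DR = 286.0 m³/s; V = ΣQ_DR·Δt = 2.059 × 10^6 m³.
Runoff depth d = V / A = 29.13 mm.
C = d / P = 29.13 / 39.1 = 0.74.

C ≈ 0.74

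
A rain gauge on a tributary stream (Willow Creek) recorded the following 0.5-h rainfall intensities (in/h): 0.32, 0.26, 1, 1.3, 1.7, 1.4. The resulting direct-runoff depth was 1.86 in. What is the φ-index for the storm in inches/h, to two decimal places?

Only the 4 blocks with intensity above φ contribute runoff: 1, 1.3, 1.7, 1.4 in/h.
Σ(I−φ)·Δt = d  ⇒  (1+1.3+1.7+1.4 − 4φ)·0.5 = 1.86
φ = (5.400 − 1.86/0.5) / 4 = 0.42 in/h.

φ ≈ 0.42 in/h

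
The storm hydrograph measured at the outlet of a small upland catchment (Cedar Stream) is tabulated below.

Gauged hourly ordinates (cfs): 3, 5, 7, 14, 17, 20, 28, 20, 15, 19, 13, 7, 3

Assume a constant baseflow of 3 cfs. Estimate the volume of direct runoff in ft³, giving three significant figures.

Direct-runoff ordinates (Q − Q_b): 0.0, 2.0, 4.0, 11.0, 14.0, 17.0, 25.0, 17.0, 12.0, 16.0, 10.0, 4.0, 0.0 cfs.
ΣQ_DR = 132.0 cfs.
With Δt = 1 h = 3600 s, V = ΣQ_DR · Δt = 132.0 × 3600 = 4.75 × 10^5 ft³.

V ≈ 4.75 × 10^5 ft³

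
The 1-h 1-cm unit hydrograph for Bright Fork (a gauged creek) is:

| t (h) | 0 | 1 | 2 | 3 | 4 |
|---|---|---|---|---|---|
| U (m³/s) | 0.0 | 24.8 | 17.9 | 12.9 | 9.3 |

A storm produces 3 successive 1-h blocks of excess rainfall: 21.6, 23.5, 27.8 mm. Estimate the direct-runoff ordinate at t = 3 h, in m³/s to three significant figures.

By discrete convolution, Q_j = Σ (P_i / 10 mm) · U_{j−i}.
At t = 3 h (j=3): Q = (21.6/10)·12.9 + (23.5/10)·17.9 + (27.8/10)·24.8 = 139 m³/s.

Q ≈ 139 m³/s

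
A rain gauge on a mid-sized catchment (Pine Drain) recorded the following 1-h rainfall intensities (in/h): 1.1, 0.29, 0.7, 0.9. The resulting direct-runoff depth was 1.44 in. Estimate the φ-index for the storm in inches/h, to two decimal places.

Only the 3 blocks with intensity above φ contribute runoff: 1.1, 0.7, 0.9 in/h.
Σ(I−φ)·Δt = d  ⇒  (1.1+0.7+0.9 − 3φ)·1 = 1.44
φ = (2.700 − 1.44/1) / 3 = 0.42 in/h.

φ ≈ 0.42 in/h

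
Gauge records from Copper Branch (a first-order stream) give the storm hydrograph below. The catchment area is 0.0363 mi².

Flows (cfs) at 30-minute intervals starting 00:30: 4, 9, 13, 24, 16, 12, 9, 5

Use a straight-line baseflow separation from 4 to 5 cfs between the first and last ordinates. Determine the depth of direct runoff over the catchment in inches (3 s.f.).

d ≈ 1.20 in

Direct runoff: 0.00, 4.86, 8.71, 19.57, 11.43, 7.29, 4.14, 0.00 cfs; ΣQ_DR = 56.00 cfs.
V = ΣQ_DR · Δt = 56.00 × 1800 s = 1.008 × 10^5 ft³.
Over A = 0.0363 mi², depth = V / A = 1.20 in.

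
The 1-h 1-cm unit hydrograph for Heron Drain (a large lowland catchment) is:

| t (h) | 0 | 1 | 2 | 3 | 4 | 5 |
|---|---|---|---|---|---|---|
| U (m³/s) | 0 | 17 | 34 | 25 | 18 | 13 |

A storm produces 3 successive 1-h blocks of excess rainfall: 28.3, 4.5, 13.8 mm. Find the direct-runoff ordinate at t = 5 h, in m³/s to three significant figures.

By discrete convolution, Q_j = Σ (P_i / 10 mm) · U_{j−i}.
At t = 5 h (j=5): Q = (28.3/10)·13 + (4.5/10)·18 + (13.8/10)·25 = 79.4 m³/s.

Q ≈ 79.4 m³/s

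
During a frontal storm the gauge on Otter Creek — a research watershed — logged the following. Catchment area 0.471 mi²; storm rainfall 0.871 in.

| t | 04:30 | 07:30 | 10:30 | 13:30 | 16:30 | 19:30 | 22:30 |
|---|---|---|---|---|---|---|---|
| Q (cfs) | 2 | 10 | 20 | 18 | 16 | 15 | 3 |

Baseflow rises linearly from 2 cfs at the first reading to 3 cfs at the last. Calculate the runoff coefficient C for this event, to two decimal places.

C ≈ 0.75

ΣQ_DR = 66.50 cfs; V = ΣQ_DR·Δt = 7.182 × 10^5 ft³.
Runoff depth d = V / A = 0.6564 in.
C = d / P = 0.6564 / 0.871 = 0.75.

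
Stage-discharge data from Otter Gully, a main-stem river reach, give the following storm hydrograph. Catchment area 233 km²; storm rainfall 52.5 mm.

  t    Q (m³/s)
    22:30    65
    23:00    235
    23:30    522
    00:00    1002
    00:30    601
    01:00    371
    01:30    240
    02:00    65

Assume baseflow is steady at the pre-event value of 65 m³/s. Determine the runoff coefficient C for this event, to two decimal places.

C ≈ 0.38

ΣQ_DR = 2581 m³/s; V = ΣQ_DR·Δt = 4.646 × 10^6 m³.
Runoff depth d = V / A = 19.94 mm.
C = d / P = 19.94 / 52.5 = 0.38.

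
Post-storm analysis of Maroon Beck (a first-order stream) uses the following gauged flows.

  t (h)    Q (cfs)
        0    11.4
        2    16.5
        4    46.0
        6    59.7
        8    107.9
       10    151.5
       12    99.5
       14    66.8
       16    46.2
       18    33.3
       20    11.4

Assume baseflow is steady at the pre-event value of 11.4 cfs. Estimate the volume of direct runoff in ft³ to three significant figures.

V ≈ 3.78 × 10^6 ft³

Direct-runoff ordinates (Q − Q_b): 0.0, 5.1, 34.6, 48.3, 96.5, 140.1, 88.1, 55.4, 34.8, 21.9, 0.0 cfs.
ΣQ_DR = 524.8 cfs.
With Δt = 2 h = 7200 s, V = ΣQ_DR · Δt = 524.8 × 7200 = 3.78 × 10^6 ft³.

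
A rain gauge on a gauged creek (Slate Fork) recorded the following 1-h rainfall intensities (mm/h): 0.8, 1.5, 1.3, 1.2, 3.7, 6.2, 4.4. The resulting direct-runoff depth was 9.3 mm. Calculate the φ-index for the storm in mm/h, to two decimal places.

Only the 3 blocks with intensity above φ contribute runoff: 3.7, 6.2, 4.4 mm/h.
Σ(I−φ)·Δt = d  ⇒  (3.7+6.2+4.4 − 3φ)·1 = 9.3
φ = (14.30 − 9.3/1) / 3 = 1.67 mm/h.

φ ≈ 1.67 mm/h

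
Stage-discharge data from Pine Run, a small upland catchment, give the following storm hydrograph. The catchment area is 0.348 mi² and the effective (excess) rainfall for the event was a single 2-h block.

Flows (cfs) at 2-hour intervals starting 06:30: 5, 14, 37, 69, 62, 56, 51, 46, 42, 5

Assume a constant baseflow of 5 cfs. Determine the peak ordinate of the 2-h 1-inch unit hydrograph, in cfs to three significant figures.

Direct runoff: 0.0, 9.0, 32.0, 64.0, 57.0, 51.0, 46.0, 41.0, 37.0, 0.0 cfs; ΣQ_DR = 337.0 cfs, peak = 64.0 cfs.
Runoff depth d = ΣQ_DR·Δt / A = 337.0 × 7200 / (0.348 mi²) = 3.001 in.
The 1-inch UH is the DRH scaled by (1 in)/d, so U_p = 64.0 × 1/3.001 = 21.3 cfs.

U_p ≈ 21.3 cfs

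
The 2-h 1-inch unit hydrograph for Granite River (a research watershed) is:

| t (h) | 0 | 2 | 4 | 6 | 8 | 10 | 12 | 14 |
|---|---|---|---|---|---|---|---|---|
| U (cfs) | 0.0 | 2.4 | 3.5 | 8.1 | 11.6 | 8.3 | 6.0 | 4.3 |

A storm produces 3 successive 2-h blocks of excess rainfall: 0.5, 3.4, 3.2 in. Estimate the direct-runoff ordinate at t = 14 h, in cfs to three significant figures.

Q ≈ 49.1 cfs

By discrete convolution, Q_j = Σ (P_i / 1 in) · U_{j−i}.
At t = 14 h (j=7): Q = (0.5/1)·4.3 + (3.4/1)·6.0 + (3.2/1)·8.3 = 49.1 cfs.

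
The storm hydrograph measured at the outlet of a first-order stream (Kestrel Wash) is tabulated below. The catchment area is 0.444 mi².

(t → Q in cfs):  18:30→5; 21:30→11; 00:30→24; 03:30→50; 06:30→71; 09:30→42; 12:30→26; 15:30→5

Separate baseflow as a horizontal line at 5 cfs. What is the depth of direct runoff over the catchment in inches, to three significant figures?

d ≈ 2.03 in

Direct runoff: 0.0, 6.0, 19.0, 45.0, 66.0, 37.0, 21.0, 0.0 cfs; ΣQ_DR = 194.0 cfs.
V = ΣQ_DR · Δt = 194.0 × 10800 s = 2.095 × 10^6 ft³.
Over A = 0.444 mi², depth = V / A = 2.03 in.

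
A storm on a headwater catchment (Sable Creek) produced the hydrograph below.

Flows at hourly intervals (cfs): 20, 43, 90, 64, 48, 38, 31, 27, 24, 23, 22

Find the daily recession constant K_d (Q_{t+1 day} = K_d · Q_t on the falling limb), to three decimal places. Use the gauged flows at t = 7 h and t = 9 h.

Between t = 7 h and t = 9 h the flow falls from 27 to 23 cfs over 2×1 h = 2 h.
Per-interval ratio K = (23/27)^(1/2) = 0.9230; K_d = K^(24/1) = 0.146.

K_d ≈ 0.146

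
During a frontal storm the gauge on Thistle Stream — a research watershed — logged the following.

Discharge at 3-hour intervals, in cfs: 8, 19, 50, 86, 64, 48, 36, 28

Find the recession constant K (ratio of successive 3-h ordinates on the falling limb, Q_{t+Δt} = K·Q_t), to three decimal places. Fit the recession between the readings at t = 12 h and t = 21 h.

Using the recession-limb readings at t = 12 h and t = 21 h: Q falls from 64 to 28 cfs over 3 intervals.
K = (Q₂/Q₁)^(1/3) = (28/64)^(1/3) = 0.759.

K ≈ 0.759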